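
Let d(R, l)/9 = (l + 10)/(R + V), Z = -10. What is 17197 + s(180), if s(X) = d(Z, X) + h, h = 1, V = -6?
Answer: 136729/8 ≈ 17091.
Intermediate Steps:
d(R, l) = 9*(10 + l)/(-6 + R) (d(R, l) = 9*((l + 10)/(R - 6)) = 9*((10 + l)/(-6 + R)) = 9*(10 + l)/(-6 + R))
s(X) = -37/8 - 9*X/16 (s(X) = 9*(10 + X)/(-6 - 10) + 1 = 9*(10 + X)/(-16) + 1 = 9*(-1/16)*(10 + X) + 1 = (-45/8 - 9*X/16) + 1 = -37/8 - 9*X/16)
17197 + s(180) = 17197 + (-37/8 - 9/16*180) = 17197 + (-37/8 - 405/4) = 17197 - 847/8 = 136729/8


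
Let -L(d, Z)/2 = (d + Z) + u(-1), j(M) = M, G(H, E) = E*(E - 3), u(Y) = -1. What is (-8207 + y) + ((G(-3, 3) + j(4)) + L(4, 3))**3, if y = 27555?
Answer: 18836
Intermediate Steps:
G(H, E) = E*(-3 + E)
L(d, Z) = 2 - 2*Z - 2*d (L(d, Z) = -2*((d + Z) - 1) = -2*((Z + d) - 1) = -2*(-1 + Z + d) = 2 - 2*Z - 2*d)
(-8207 + y) + ((G(-3, 3) + j(4)) + L(4, 3))**3 = (-8207 + 27555) + ((3*(-3 + 3) + 4) + (2 - 2*3 - 2*4))**3 = 19348 + ((3*0 + 4) + (2 - 6 - 8))**3 = 19348 + ((0 + 4) - 12)**3 = 19348 + (4 - 12)**3 = 19348 + (-8)**3 = 19348 - 512 = 18836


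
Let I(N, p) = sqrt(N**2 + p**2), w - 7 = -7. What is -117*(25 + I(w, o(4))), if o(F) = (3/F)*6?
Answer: -6903/2 ≈ -3451.5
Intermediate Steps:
w = 0 (w = 7 - 7 = 0)
o(F) = 18/F
-117*(25 + I(w, o(4))) = -117*(25 + sqrt(0**2 + (18/4)**2)) = -117*(25 + sqrt(0 + (18*(1/4))**2)) = -117*(25 + sqrt(0 + (9/2)**2)) = -117*(25 + sqrt(0 + 81/4)) = -117*(25 + sqrt(81/4)) = -117*(25 + 9/2) = -117*59/2 = -6903/2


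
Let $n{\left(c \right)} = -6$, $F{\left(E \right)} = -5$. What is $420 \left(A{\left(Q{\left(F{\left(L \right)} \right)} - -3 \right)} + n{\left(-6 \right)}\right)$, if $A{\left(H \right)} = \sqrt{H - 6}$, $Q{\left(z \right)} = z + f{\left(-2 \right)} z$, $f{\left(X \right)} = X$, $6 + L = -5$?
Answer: $-2520 + 420 \sqrt{2} \approx -1926.0$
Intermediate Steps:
$L = -11$ ($L = -6 - 5 = -11$)
$Q{\left(z \right)} = - z$ ($Q{\left(z \right)} = z - 2 z = - z$)
$A{\left(H \right)} = \sqrt{-6 + H}$
$420 \left(A{\left(Q{\left(F{\left(L \right)} \right)} - -3 \right)} + n{\left(-6 \right)}\right) = 420 \left(\sqrt{-6 - -8} - 6\right) = 420 \left(\sqrt{-6 + \left(5 + 3\right)} - 6\right) = 420 \left(\sqrt{-6 + 8} - 6\right) = 420 \left(\sqrt{2} - 6\right) = 420 \left(-6 + \sqrt{2}\right) = -2520 + 420 \sqrt{2}$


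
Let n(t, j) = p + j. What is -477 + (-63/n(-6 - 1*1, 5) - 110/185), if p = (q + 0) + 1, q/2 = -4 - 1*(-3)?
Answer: -73015/148 ≈ -493.34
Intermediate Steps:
q = -2 (q = 2*(-4 - 1*(-3)) = 2*(-4 + 3) = 2*(-1) = -2)
p = -1 (p = (-2 + 0) + 1 = -2 + 1 = -1)
n(t, j) = -1 + j
-477 + (-63/n(-6 - 1*1, 5) - 110/185) = -477 + (-63/(-1 + 5) - 110/185) = -477 + (-63/4 - 110*1/185) = -477 + (-63*1/4 - 22/37) = -477 + (-63/4 - 22/37) = -477 - 2419/148 = -73015/148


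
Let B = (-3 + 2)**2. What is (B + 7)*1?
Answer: 8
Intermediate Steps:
B = 1 (B = (-1)**2 = 1)
(B + 7)*1 = (1 + 7)*1 = 8*1 = 8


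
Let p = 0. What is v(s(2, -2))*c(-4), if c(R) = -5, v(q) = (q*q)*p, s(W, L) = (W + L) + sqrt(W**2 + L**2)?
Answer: 0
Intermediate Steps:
s(W, L) = L + W + sqrt(L**2 + W**2) (s(W, L) = (L + W) + sqrt(L**2 + W**2) = L + W + sqrt(L**2 + W**2))
v(q) = 0 (v(q) = (q*q)*0 = q**2*0 = 0)
v(s(2, -2))*c(-4) = 0*(-5) = 0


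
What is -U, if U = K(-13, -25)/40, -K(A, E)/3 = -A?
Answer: 39/40 ≈ 0.97500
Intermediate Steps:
K(A, E) = 3*A (K(A, E) = -(-3)*A = 3*A)
U = -39/40 (U = (3*(-13))/40 = -39*1/40 = -39/40 ≈ -0.97500)
-U = -1*(-39/40) = 39/40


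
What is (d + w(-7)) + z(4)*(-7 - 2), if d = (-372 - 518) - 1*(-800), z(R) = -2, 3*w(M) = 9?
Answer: -69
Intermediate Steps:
w(M) = 3 (w(M) = (⅓)*9 = 3)
d = -90 (d = -890 + 800 = -90)
(d + w(-7)) + z(4)*(-7 - 2) = (-90 + 3) - 2*(-7 - 2) = -87 - 2*(-9) = -87 + 18 = -69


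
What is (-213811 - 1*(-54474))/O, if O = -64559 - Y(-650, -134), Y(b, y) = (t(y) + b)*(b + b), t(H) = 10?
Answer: 159337/896559 ≈ 0.17772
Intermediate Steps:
Y(b, y) = 2*b*(10 + b) (Y(b, y) = (10 + b)*(b + b) = (10 + b)*(2*b) = 2*b*(10 + b))
O = -896559 (O = -64559 - 2*(-650)*(10 - 650) = -64559 - 2*(-650)*(-640) = -64559 - 1*832000 = -64559 - 832000 = -896559)
(-213811 - 1*(-54474))/O = (-213811 - 1*(-54474))/(-896559) = (-213811 + 54474)*(-1/896559) = -159337*(-1/896559) = 159337/896559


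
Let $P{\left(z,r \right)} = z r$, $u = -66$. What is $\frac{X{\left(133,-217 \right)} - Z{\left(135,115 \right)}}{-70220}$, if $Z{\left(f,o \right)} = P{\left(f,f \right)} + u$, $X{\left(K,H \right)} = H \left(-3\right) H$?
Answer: $\frac{79713}{35110} \approx 2.2704$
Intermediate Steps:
$X{\left(K,H \right)} = - 3 H^{2}$ ($X{\left(K,H \right)} = - 3 H H = - 3 H^{2}$)
$P{\left(z,r \right)} = r z$
$Z{\left(f,o \right)} = -66 + f^{2}$ ($Z{\left(f,o \right)} = f f - 66 = f^{2} - 66 = -66 + f^{2}$)
$\frac{X{\left(133,-217 \right)} - Z{\left(135,115 \right)}}{-70220} = \frac{- 3 \left(-217\right)^{2} - \left(-66 + 135^{2}\right)}{-70220} = \left(\left(-3\right) 47089 - \left(-66 + 18225\right)\right) \left(- \frac{1}{70220}\right) = \left(-141267 - 18159\right) \left(- \frac{1}{70220}\right) = \left(-159426\right) \left(- \frac{1}{70220}\right) = \frac{79713}{35110}$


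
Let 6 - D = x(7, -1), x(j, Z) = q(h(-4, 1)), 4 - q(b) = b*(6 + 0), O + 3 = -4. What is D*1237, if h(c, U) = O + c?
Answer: -79168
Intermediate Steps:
O = -7 (O = -3 - 4 = -7)
h(c, U) = -7 + c
q(b) = 4 - 6*b (q(b) = 4 - b*(6 + 0) = 4 - b*6 = 4 - 6*b)
x(j, Z) = 70 (x(j, Z) = 4 - 6*(-7 - 4) = 4 - 6*(-11) = 4 + 66 = 70)
D = -64 (D = 6 - 1*70 = 6 - 70 = -64)
D*1237 = -64*1237 = -79168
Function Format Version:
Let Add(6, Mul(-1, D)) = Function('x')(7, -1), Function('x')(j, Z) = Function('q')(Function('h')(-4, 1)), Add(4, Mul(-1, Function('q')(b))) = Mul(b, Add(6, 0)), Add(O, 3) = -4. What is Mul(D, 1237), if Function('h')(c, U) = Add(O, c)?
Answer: -79168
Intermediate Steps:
O = -7 (O = Add(-3, -4) = -7)
Function('h')(c, U) = Add(-7, c)
Function('q')(b) = Add(4, Mul(-6, b)) (Function('q')(b) = Add(4, Mul(-1, Mul(b, Add(6, 0)))) = Add(4, Mul(-1, Mul(b, 6))) = Add(4, Mul(-1, Mul(6, b))) = Add(4, Mul(-6, b)))
Function('x')(j, Z) = 70 (Function('x')(j, Z) = Add(4, Mul(-6, Add(-7, -4))) = Add(4, Mul(-6, -11)) = Add(4, 66) = 70)
D = -64 (D = Add(6, Mul(-1, 70)) = Add(6, -70) = -64)
Mul(D, 1237) = Mul(-64, 1237) = -79168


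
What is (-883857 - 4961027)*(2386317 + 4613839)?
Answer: -40915099801904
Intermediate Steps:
(-883857 - 4961027)*(2386317 + 4613839) = -5844884*7000156 = -40915099801904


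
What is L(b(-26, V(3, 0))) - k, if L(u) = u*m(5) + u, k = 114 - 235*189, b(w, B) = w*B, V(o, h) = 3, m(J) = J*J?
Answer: 42273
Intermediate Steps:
m(J) = J²
b(w, B) = B*w
k = -44301 (k = 114 - 44415 = -44301)
L(u) = 26*u (L(u) = u*5² + u = u*25 + u = 25*u + u = 26*u)
L(b(-26, V(3, 0))) - k = 26*(3*(-26)) - 1*(-44301) = 26*(-78) + 44301 = -2028 + 44301 = 42273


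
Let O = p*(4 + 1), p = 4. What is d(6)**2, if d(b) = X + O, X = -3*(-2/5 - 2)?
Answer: 18496/25 ≈ 739.84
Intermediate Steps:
X = 36/5 (X = -3*(-2*1/5 - 2) = -3*(-2/5 - 2) = -3*(-12/5) = 36/5 ≈ 7.2000)
O = 20 (O = 4*(4 + 1) = 4*5 = 20)
d(b) = 136/5 (d(b) = 36/5 + 20 = 136/5)
d(6)**2 = (136/5)**2 = 18496/25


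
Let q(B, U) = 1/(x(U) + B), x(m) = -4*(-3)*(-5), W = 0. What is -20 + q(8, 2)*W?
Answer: -20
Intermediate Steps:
x(m) = -60 (x(m) = 12*(-5) = -60)
q(B, U) = 1/(-60 + B)
-20 + q(8, 2)*W = -20 + 0/(-60 + 8) = -20 + 0/(-52) = -20 - 1/52*0 = -20 + 0 = -20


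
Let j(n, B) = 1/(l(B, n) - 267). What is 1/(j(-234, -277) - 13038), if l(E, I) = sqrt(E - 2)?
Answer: -933103851/12165811490485 + 3*I*sqrt(31)/12165811490485 ≈ -7.6699e-5 + 1.373e-12*I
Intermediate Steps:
l(E, I) = sqrt(-2 + E)
j(n, B) = 1/(-267 + sqrt(-2 + B)) (j(n, B) = 1/(sqrt(-2 + B) - 267) = 1/(-267 + sqrt(-2 + B)))
1/(j(-234, -277) - 13038) = 1/(1/(-267 + sqrt(-2 - 277)) - 13038) = 1/(1/(-267 + sqrt(-279)) - 13038) = 1/(1/(-267 + 3*I*sqrt(31)) - 13038) = 1/(-13038 + 1/(-267 + 3*I*sqrt(31)))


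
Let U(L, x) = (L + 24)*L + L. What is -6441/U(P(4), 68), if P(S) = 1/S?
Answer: -103056/101 ≈ -1020.4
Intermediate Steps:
P(S) = 1/S
U(L, x) = L + L*(24 + L) (U(L, x) = (24 + L)*L + L = L*(24 + L) + L = L + L*(24 + L))
-6441/U(P(4), 68) = -6441*4/(25 + 1/4) = -6441*4/(25 + ¼) = -6441/((¼)*(101/4)) = -6441/101/16 = -6441*16/101 = -103056/101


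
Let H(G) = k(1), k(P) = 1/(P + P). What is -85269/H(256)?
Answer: -170538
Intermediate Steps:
k(P) = 1/(2*P)
H(G) = ½ (H(G) = (½)/1 = (½)*1 = ½)
-85269/H(256) = -85269/½ = -85269*2 = -170538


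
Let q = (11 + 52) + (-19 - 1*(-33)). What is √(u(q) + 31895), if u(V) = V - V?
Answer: √31895 ≈ 178.59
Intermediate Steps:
q = 77 (q = 63 + (-19 + 33) = 63 + 14 = 77)
u(V) = 0
√(u(q) + 31895) = √(0 + 31895) = √31895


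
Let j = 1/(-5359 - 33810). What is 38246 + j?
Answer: 1498057573/39169 ≈ 38246.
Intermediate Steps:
j = -1/39169 (j = 1/(-39169) = -1/39169 ≈ -2.5530e-5)
38246 + j = 38246 - 1/39169 = 1498057573/39169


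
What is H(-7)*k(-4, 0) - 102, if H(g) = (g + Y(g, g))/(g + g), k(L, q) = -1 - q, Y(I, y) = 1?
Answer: -717/7 ≈ -102.43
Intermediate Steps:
H(g) = (1 + g)/(2*g) (H(g) = (g + 1)/(g + g) = (1 + g)/((2*g)) = (1 + g)*(1/(2*g)) = (1 + g)/(2*g))
H(-7)*k(-4, 0) - 102 = ((1/2)*(1 - 7)/(-7))*(-1 - 1*0) - 102 = ((1/2)*(-1/7)*(-6))*(-1 + 0) - 102 = (3/7)*(-1) - 102 = -3/7 - 102 = -717/7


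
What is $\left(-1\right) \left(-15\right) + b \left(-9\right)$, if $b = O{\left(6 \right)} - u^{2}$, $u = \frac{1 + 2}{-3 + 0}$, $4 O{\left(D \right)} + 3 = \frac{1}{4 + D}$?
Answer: $\frac{1221}{40} \approx 30.525$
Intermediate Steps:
$O{\left(D \right)} = - \frac{3}{4} + \frac{1}{4 \left(4 + D\right)}$
$u = -1$ ($u = \frac{3}{-3} = 3 \left(- \frac{1}{3}\right) = -1$)
$b = - \frac{69}{40}$ ($b = \frac{-11 - 18}{4 \left(4 + 6\right)} - \left(-1\right)^{2} = \frac{-11 - 18}{4 \cdot 10} - 1 = \frac{1}{4} \cdot \frac{1}{10} \left(-29\right) - 1 = - \frac{29}{40} - 1 = - \frac{69}{40} \approx -1.725$)
$\left(-1\right) \left(-15\right) + b \left(-9\right) = \left(-1\right) \left(-15\right) - - \frac{621}{40} = 15 + \frac{621}{40} = \frac{1221}{40}$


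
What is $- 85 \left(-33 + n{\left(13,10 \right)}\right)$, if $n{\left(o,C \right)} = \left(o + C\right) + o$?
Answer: $-255$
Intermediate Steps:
$n{\left(o,C \right)} = C + 2 o$ ($n{\left(o,C \right)} = \left(C + o\right) + o = C + 2 o$)
$- 85 \left(-33 + n{\left(13,10 \right)}\right) = - 85 \left(-33 + \left(10 + 2 \cdot 13\right)\right) = - 85 \left(-33 + \left(10 + 26\right)\right) = - 85 \left(-33 + 36\right) = \left(-85\right) 3 = -255$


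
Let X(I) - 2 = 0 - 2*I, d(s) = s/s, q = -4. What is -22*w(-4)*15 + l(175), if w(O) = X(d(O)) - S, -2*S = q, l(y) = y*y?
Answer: 31285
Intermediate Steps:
l(y) = y²
d(s) = 1
X(I) = 2 - 2*I (X(I) = 2 + (0 - 2*I) = 2 - 2*I)
S = 2 (S = -½*(-4) = 2)
w(O) = -2 (w(O) = (2 - 2*1) - 1*2 = (2 - 2) - 2 = 0 - 2 = -2)
-22*w(-4)*15 + l(175) = -22*(-2)*15 + 175² = 44*15 + 30625 = 660 + 30625 = 31285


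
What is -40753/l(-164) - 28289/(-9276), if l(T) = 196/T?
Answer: 15500404109/454524 ≈ 34103.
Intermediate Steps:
-40753/l(-164) - 28289/(-9276) = -40753/(196/(-164)) - 28289/(-9276) = -40753/(196*(-1/164)) - 28289*(-1/9276) = -40753/(-49/41) + 28289/9276 = -40753*(-41/49) + 28289/9276 = 1670873/49 + 28289/9276 = 15500404109/454524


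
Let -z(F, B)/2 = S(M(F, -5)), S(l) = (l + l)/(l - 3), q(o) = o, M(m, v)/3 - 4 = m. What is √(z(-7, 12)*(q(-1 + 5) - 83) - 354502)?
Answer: I*√354265 ≈ 595.2*I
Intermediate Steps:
M(m, v) = 12 + 3*m
S(l) = 2*l/(-3 + l) (S(l) = (2*l)/(-3 + l) = 2*l/(-3 + l))
z(F, B) = -4*(12 + 3*F)/(9 + 3*F) (z(F, B) = -4*(12 + 3*F)/(-3 + (12 + 3*F)) = -4*(12 + 3*F)/(9 + 3*F))
√(z(-7, 12)*(q(-1 + 5) - 83) - 354502) = √((4*(-4 - 1*(-7))/(3 - 7))*((-1 + 5) - 83) - 354502) = √((4*(-4 + 7)/(-4))*(4 - 83) - 354502) = √((4*(-¼)*3)*(-79) - 354502) = √(-3*(-79) - 354502) = √(237 - 354502) = √(-354265) = I*√354265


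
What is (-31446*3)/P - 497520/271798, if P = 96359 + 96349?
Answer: -3375471219/1454934694 ≈ -2.3200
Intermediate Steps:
P = 192708
(-31446*3)/P - 497520/271798 = -31446*3/192708 - 497520/271798 = -94338*1/192708 - 497520*1/271798 = -5241/10706 - 248760/135899 = -3375471219/1454934694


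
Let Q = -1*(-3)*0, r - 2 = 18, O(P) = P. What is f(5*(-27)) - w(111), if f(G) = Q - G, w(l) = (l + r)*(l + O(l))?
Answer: -28947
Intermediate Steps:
r = 20 (r = 2 + 18 = 20)
Q = 0 (Q = 3*0 = 0)
w(l) = 2*l*(20 + l) (w(l) = (l + 20)*(l + l) = (20 + l)*(2*l) = 2*l*(20 + l))
f(G) = -G (f(G) = 0 - G = -G)
f(5*(-27)) - w(111) = -5*(-27) - 2*111*(20 + 111) = -1*(-135) - 2*111*131 = 135 - 1*29082 = 135 - 29082 = -28947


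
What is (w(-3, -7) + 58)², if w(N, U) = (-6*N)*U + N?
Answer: 5041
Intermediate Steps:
w(N, U) = N - 6*N*U (w(N, U) = -6*N*U + N = N - 6*N*U)
(w(-3, -7) + 58)² = (-3*(1 - 6*(-7)) + 58)² = (-3*(1 + 42) + 58)² = (-3*43 + 58)² = (-129 + 58)² = (-71)² = 5041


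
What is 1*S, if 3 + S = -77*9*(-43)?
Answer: 29796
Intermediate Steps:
S = 29796 (S = -3 - 77*9*(-43) = -3 - 693*(-43) = -3 + 29799 = 29796)
1*S = 1*29796 = 29796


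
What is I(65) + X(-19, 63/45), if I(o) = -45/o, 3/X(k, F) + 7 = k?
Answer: -21/26 ≈ -0.80769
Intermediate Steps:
X(k, F) = 3/(-7 + k)
I(65) + X(-19, 63/45) = -45/65 + 3/(-7 - 19) = -45*1/65 + 3/(-26) = -9/13 + 3*(-1/26) = -9/13 - 3/26 = -21/26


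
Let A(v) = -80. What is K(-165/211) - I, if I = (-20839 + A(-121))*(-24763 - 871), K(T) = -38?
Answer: -536237684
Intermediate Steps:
I = 536237646 (I = (-20839 - 80)*(-24763 - 871) = -20919*(-25634) = 536237646)
K(-165/211) - I = -38 - 1*536237646 = -38 - 536237646 = -536237684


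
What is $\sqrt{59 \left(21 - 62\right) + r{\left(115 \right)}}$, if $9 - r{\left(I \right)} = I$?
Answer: $5 i \sqrt{101} \approx 50.249 i$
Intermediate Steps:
$r{\left(I \right)} = 9 - I$
$\sqrt{59 \left(21 - 62\right) + r{\left(115 \right)}} = \sqrt{59 \left(21 - 62\right) + \left(9 - 115\right)} = \sqrt{59 \left(-41\right) + \left(9 - 115\right)} = \sqrt{-2419 - 106} = \sqrt{-2525} = 5 i \sqrt{101}$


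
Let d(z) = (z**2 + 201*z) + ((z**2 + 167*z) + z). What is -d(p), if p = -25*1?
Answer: 7975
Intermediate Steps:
p = -25
d(z) = 2*z**2 + 369*z (d(z) = (z**2 + 201*z) + (z**2 + 168*z) = 2*z**2 + 369*z)
-d(p) = -(-25)*(369 + 2*(-25)) = -(-25)*(369 - 50) = -(-25)*319 = -1*(-7975) = 7975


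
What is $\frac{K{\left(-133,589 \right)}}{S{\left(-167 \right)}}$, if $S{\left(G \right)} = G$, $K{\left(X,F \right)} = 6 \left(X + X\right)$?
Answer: $\frac{1596}{167} \approx 9.5569$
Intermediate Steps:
$K{\left(X,F \right)} = 12 X$ ($K{\left(X,F \right)} = 6 \cdot 2 X = 12 X$)
$\frac{K{\left(-133,589 \right)}}{S{\left(-167 \right)}} = \frac{12 \left(-133\right)}{-167} = \left(-1596\right) \left(- \frac{1}{167}\right) = \frac{1596}{167}$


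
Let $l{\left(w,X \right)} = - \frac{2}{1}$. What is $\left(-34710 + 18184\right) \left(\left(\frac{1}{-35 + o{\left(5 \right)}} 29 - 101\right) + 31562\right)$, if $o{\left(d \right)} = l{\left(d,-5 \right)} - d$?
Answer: $- \frac{10918174579}{21} \approx -5.1991 \cdot 10^{8}$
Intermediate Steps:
$l{\left(w,X \right)} = -2$ ($l{\left(w,X \right)} = \left(-2\right) 1 = -2$)
$o{\left(d \right)} = -2 - d$
$\left(-34710 + 18184\right) \left(\left(\frac{1}{-35 + o{\left(5 \right)}} 29 - 101\right) + 31562\right) = \left(-34710 + 18184\right) \left(\left(\frac{1}{-35 - 7} \cdot 29 - 101\right) + 31562\right) = - 16526 \left(\left(\frac{1}{-35 - 7} \cdot 29 - 101\right) + 31562\right) = - 16526 \left(\left(\frac{1}{-42} \cdot 29 - 101\right) + 31562\right) = - 16526 \left(\left(\left(- \frac{1}{42}\right) 29 - 101\right) + 31562\right) = - 16526 \left(\left(- \frac{29}{42} - 101\right) + 31562\right) = - 16526 \left(- \frac{4271}{42} + 31562\right) = \left(-16526\right) \frac{1321333}{42} = - \frac{10918174579}{21}$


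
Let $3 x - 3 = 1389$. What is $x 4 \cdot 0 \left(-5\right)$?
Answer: $0$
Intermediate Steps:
$x = 464$ ($x = 1 + \frac{1}{3} \cdot 1389 = 1 + 463 = 464$)
$x 4 \cdot 0 \left(-5\right) = 464 \cdot 4 \cdot 0 \left(-5\right) = 464 \cdot 0 \left(-5\right) = 464 \cdot 0 = 0$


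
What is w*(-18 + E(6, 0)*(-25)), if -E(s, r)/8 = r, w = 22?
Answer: -396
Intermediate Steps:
E(s, r) = -8*r
w*(-18 + E(6, 0)*(-25)) = 22*(-18 - 8*0*(-25)) = 22*(-18 + 0*(-25)) = 22*(-18 + 0) = 22*(-18) = -396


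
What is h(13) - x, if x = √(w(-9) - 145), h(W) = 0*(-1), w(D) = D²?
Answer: -8*I ≈ -8.0*I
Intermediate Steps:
h(W) = 0
x = 8*I (x = √((-9)² - 145) = √(81 - 145) = √(-64) = 8*I ≈ 8.0*I)
h(13) - x = 0 - 8*I = -8*I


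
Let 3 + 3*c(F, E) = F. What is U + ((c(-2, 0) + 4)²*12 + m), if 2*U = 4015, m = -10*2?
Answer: 12317/6 ≈ 2052.8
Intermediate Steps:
c(F, E) = -1 + F/3
m = -20
U = 4015/2 (U = (½)*4015 = 4015/2 ≈ 2007.5)
U + ((c(-2, 0) + 4)²*12 + m) = 4015/2 + (((-1 + (⅓)*(-2)) + 4)²*12 - 20) = 4015/2 + (((-1 - ⅔) + 4)²*12 - 20) = 4015/2 + ((-5/3 + 4)²*12 - 20) = 4015/2 + ((7/3)²*12 - 20) = 4015/2 + ((49/9)*12 - 20) = 4015/2 + (196/3 - 20) = 4015/2 + 136/3 = 12317/6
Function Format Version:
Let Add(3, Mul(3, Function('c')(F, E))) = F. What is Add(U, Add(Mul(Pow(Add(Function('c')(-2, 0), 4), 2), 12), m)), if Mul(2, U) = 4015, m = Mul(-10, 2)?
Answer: Rational(12317, 6) ≈ 2052.8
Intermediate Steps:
Function('c')(F, E) = Add(-1, Mul(Rational(1, 3), F))
m = -20
U = Rational(4015, 2) (U = Mul(Rational(1, 2), 4015) = Rational(4015, 2) ≈ 2007.5)
Add(U, Add(Mul(Pow(Add(Function('c')(-2, 0), 4), 2), 12), m)) = Add(Rational(4015, 2), Add(Mul(Pow(Add(Add(-1, Mul(Rational(1, 3), -2)), 4), 2), 12), -20)) = Add(Rational(4015, 2), Add(Mul(Pow(Add(Add(-1, Rational(-2, 3)), 4), 2), 12), -20)) = Add(Rational(4015, 2), Add(Mul(Pow(Add(Rational(-5, 3), 4), 2), 12), -20)) = Add(Rational(4015, 2), Add(Mul(Pow(Rational(7, 3), 2), 12), -20)) = Add(Rational(4015, 2), Add(Mul(Rational(49, 9), 12), -20)) = Add(Rational(4015, 2), Add(Rational(196, 3), -20)) = Add(Rational(4015, 2), Rational(136, 3)) = Rational(12317, 6)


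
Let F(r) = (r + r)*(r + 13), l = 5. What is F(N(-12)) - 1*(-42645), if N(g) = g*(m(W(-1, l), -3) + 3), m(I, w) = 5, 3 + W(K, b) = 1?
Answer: 58581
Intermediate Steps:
W(K, b) = -2 (W(K, b) = -3 + 1 = -2)
N(g) = 8*g (N(g) = g*(5 + 3) = g*8 = 8*g)
F(r) = 2*r*(13 + r) (F(r) = (2*r)*(13 + r) = 2*r*(13 + r))
F(N(-12)) - 1*(-42645) = 2*(8*(-12))*(13 + 8*(-12)) - 1*(-42645) = 2*(-96)*(13 - 96) + 42645 = 2*(-96)*(-83) + 42645 = 15936 + 42645 = 58581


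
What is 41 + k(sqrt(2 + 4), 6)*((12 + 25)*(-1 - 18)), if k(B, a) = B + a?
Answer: -4177 - 703*sqrt(6) ≈ -5899.0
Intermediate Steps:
41 + k(sqrt(2 + 4), 6)*((12 + 25)*(-1 - 18)) = 41 + (sqrt(2 + 4) + 6)*((12 + 25)*(-1 - 18)) = 41 + (sqrt(6) + 6)*(37*(-19)) = 41 + (6 + sqrt(6))*(-703) = 41 + (-4218 - 703*sqrt(6)) = -4177 - 703*sqrt(6)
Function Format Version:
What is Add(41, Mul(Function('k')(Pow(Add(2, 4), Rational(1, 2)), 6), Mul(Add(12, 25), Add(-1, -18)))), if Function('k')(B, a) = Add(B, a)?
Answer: Add(-4177, Mul(-703, Pow(6, Rational(1, 2)))) ≈ -5899.0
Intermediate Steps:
Add(41, Mul(Function('k')(Pow(Add(2, 4), Rational(1, 2)), 6), Mul(Add(12, 25), Add(-1, -18)))) = Add(41, Mul(Add(Pow(Add(2, 4), Rational(1, 2)), 6), Mul(Add(12, 25), Add(-1, -18)))) = Add(41, Mul(Add(Pow(6, Rational(1, 2)), 6), Mul(37, -19))) = Add(41, Mul(Add(6, Pow(6, Rational(1, 2))), -703)) = Add(41, Add(-4218, Mul(-703, Pow(6, Rational(1, 2))))) = Add(-4177, Mul(-703, Pow(6, Rational(1, 2))))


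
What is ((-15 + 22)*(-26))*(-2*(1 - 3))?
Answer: -728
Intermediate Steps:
((-15 + 22)*(-26))*(-2*(1 - 3)) = (7*(-26))*(-2*(-2)) = -182*4 = -728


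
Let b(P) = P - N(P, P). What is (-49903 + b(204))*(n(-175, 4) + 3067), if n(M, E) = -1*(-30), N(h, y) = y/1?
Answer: -154549591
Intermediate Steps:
N(h, y) = y (N(h, y) = y*1 = y)
n(M, E) = 30
b(P) = 0 (b(P) = P - P = 0)
(-49903 + b(204))*(n(-175, 4) + 3067) = (-49903 + 0)*(30 + 3067) = -49903*3097 = -154549591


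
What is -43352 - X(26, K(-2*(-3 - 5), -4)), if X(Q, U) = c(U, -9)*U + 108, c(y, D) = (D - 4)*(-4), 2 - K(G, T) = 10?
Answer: -43044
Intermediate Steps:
K(G, T) = -8 (K(G, T) = 2 - 1*10 = 2 - 10 = -8)
c(y, D) = 16 - 4*D (c(y, D) = (-4 + D)*(-4) = 16 - 4*D)
X(Q, U) = 108 + 52*U (X(Q, U) = (16 - 4*(-9))*U + 108 = (16 + 36)*U + 108 = 52*U + 108 = 108 + 52*U)
-43352 - X(26, K(-2*(-3 - 5), -4)) = -43352 - (108 + 52*(-8)) = -43352 - (108 - 416) = -43352 - 1*(-308) = -43352 + 308 = -43044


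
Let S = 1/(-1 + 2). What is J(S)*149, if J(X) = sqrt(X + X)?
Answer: 149*sqrt(2) ≈ 210.72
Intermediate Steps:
S = 1 (S = 1/1 = 1)
J(X) = sqrt(2)*sqrt(X) (J(X) = sqrt(2*X) = sqrt(2)*sqrt(X))
J(S)*149 = (sqrt(2)*sqrt(1))*149 = (sqrt(2)*1)*149 = sqrt(2)*149 = 149*sqrt(2)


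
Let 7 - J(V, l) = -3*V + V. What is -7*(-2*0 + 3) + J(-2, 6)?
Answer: -18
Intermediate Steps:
J(V, l) = 7 + 2*V (J(V, l) = 7 - (-3*V + V) = 7 - (-2)*V = 7 + 2*V)
-7*(-2*0 + 3) + J(-2, 6) = -7*(-2*0 + 3) + (7 + 2*(-2)) = -7*(0 + 3) + (7 - 4) = -7*3 + 3 = -21 + 3 = -18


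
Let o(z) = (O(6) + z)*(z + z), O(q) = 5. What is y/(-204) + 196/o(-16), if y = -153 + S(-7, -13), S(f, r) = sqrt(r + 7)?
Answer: 115/88 - I*sqrt(6)/204 ≈ 1.3068 - 0.012007*I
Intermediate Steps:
S(f, r) = sqrt(7 + r)
y = -153 + I*sqrt(6) (y = -153 + sqrt(7 - 13) = -153 + sqrt(-6) = -153 + I*sqrt(6) ≈ -153.0 + 2.4495*I)
o(z) = 2*z*(5 + z) (o(z) = (5 + z)*(z + z) = (5 + z)*(2*z) = 2*z*(5 + z))
y/(-204) + 196/o(-16) = (-153 + I*sqrt(6))/(-204) + 196/((2*(-16)*(5 - 16))) = (-153 + I*sqrt(6))*(-1/204) + 196/((2*(-16)*(-11))) = (3/4 - I*sqrt(6)/204) + 196/352 = (3/4 - I*sqrt(6)/204) + 196*(1/352) = (3/4 - I*sqrt(6)/204) + 49/88 = 115/88 - I*sqrt(6)/204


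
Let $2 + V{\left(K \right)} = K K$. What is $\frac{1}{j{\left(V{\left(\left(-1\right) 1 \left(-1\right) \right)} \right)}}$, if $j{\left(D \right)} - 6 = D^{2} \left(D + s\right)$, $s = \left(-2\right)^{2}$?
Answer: $\frac{1}{9} \approx 0.11111$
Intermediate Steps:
$s = 4$
$V{\left(K \right)} = -2 + K^{2}$ ($V{\left(K \right)} = -2 + K K = -2 + K^{2}$)
$j{\left(D \right)} = 6 + D^{2} \left(4 + D\right)$ ($j{\left(D \right)} = 6 + D^{2} \left(D + 4\right) = 6 + D^{2} \left(4 + D\right)$)
$\frac{1}{j{\left(V{\left(\left(-1\right) 1 \left(-1\right) \right)} \right)}} = \frac{1}{6 + \left(-2 + \left(\left(-1\right) 1 \left(-1\right)\right)^{2}\right)^{3} + 4 \left(-2 + \left(\left(-1\right) 1 \left(-1\right)\right)^{2}\right)^{2}} = \frac{1}{6 + \left(-2 + \left(\left(-1\right) \left(-1\right)\right)^{2}\right)^{3} + 4 \left(-2 + \left(\left(-1\right) \left(-1\right)\right)^{2}\right)^{2}} = \frac{1}{6 + \left(-2 + 1^{2}\right)^{3} + 4 \left(-2 + 1^{2}\right)^{2}} = \frac{1}{6 + \left(-2 + 1\right)^{3} + 4 \left(-2 + 1\right)^{2}} = \frac{1}{6 + \left(-1\right)^{3} + 4 \left(-1\right)^{2}} = \frac{1}{6 - 1 + 4 \cdot 1} = \frac{1}{6 - 1 + 4} = \frac{1}{9}$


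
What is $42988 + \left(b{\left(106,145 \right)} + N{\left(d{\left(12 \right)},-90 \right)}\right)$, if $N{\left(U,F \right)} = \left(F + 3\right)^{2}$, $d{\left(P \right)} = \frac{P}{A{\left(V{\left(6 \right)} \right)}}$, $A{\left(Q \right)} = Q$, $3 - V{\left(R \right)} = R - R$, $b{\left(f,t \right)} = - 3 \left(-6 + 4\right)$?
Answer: $50563$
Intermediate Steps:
$b{\left(f,t \right)} = 6$ ($b{\left(f,t \right)} = \left(-3\right) \left(-2\right) = 6$)
$V{\left(R \right)} = 3$ ($V{\left(R \right)} = 3 - \left(R - R\right) = 3 - 0 = 3 + 0 = 3$)
$d{\left(P \right)} = \frac{P}{3}$
$N{\left(U,F \right)} = \left(3 + F\right)^{2}$
$42988 + \left(b{\left(106,145 \right)} + N{\left(d{\left(12 \right)},-90 \right)}\right) = 42988 + \left(6 + \left(3 - 90\right)^{2}\right) = 42988 + \left(6 + \left(-87\right)^{2}\right) = 42988 + \left(6 + 7569\right) = 42988 + 7575 = 50563$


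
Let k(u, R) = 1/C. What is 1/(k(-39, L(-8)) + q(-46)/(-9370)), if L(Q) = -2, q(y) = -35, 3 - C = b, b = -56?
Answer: 110566/2287 ≈ 48.345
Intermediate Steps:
C = 59 (C = 3 - 1*(-56) = 3 + 56 = 59)
k(u, R) = 1/59
1/(k(-39, L(-8)) + q(-46)/(-9370)) = 1/(1/59 - 35/(-9370)) = 1/(1/59 - 35*(-1/9370)) = 1/(1/59 + 7/1874) = 1/(2287/110566) = 110566/2287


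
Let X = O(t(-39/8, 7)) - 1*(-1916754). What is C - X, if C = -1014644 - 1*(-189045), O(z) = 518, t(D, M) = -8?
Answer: -2742871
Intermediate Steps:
X = 1917272 (X = 518 - 1*(-1916754) = 518 + 1916754 = 1917272)
C = -825599 (C = -1014644 + 189045 = -825599)
C - X = -825599 - 1*1917272 = -825599 - 1917272 = -2742871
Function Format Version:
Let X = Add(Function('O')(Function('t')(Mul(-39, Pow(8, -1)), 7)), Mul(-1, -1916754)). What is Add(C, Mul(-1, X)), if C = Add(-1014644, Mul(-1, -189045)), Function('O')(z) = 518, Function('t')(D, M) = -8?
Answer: -2742871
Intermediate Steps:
X = 1917272 (X = Add(518, Mul(-1, -1916754)) = Add(518, 1916754) = 1917272)
C = -825599 (C = Add(-1014644, 189045) = -825599)
Add(C, Mul(-1, X)) = Add(-825599, Mul(-1, 1917272)) = Add(-825599, -1917272) = -2742871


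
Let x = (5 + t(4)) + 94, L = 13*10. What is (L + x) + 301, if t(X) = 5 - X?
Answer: 531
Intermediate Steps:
L = 130
x = 100 (x = (5 + (5 - 1*4)) + 94 = (5 + (5 - 4)) + 94 = (5 + 1) + 94 = 6 + 94 = 100)
(L + x) + 301 = (130 + 100) + 301 = 230 + 301 = 531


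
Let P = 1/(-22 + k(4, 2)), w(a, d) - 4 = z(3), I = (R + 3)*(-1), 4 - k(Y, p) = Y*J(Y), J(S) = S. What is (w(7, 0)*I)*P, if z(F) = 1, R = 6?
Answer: 45/34 ≈ 1.3235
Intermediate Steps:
k(Y, p) = 4 - Y**2 (k(Y, p) = 4 - Y*Y = 4 - Y**2)
I = -9 (I = (6 + 3)*(-1) = 9*(-1) = -9)
w(a, d) = 5 (w(a, d) = 4 + 1 = 5)
P = -1/34 (P = 1/(-22 + (4 - 1*4**2)) = 1/(-22 + (4 - 1*16)) = 1/(-22 + (4 - 16)) = 1/(-22 - 12) = 1/(-34) = -1/34 ≈ -0.029412)
(w(7, 0)*I)*P = (5*(-9))*(-1/34) = -45*(-1/34) = 45/34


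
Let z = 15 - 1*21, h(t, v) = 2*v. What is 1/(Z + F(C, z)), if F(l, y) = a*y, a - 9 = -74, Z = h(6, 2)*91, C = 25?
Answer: 1/754 ≈ 0.0013263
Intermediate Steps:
z = -6 (z = 15 - 21 = -6)
Z = 364 (Z = (2*2)*91 = 4*91 = 364)
a = -65 (a = 9 - 74 = -65)
F(l, y) = -65*y
1/(Z + F(C, z)) = 1/(364 - 65*(-6)) = 1/(364 + 390) = 1/754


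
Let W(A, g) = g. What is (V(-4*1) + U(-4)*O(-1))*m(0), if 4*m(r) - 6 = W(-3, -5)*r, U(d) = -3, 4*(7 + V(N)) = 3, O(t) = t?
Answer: -39/8 ≈ -4.8750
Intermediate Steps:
V(N) = -25/4 (V(N) = -7 + (1/4)*3 = -7 + 3/4 = -25/4)
m(r) = 3/2 - 5*r/4 (m(r) = 3/2 + (-5*r)/4 = 3/2 - 5*r/4)
(V(-4*1) + U(-4)*O(-1))*m(0) = (-25/4 - 3*(-1))*(3/2 - 5/4*0) = (-25/4 + 3)*(3/2 + 0) = -13/4*3/2 = -39/8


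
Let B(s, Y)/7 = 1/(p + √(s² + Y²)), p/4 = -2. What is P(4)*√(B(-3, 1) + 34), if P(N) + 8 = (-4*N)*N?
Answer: -72*√(265 - 34*√10)/√(8 - √10) ≈ -410.80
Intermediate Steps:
p = -8 (p = 4*(-2) = -8)
P(N) = -8 - 4*N² (P(N) = -8 + (-4*N)*N = -8 - 4*N²)
B(s, Y) = 7/(-8 + √(Y² + s²)) (B(s, Y) = 7/(-8 + √(s² + Y²)) = 7/(-8 + √(Y² + s²)))
P(4)*√(B(-3, 1) + 34) = (-8 - 4*4²)*√(7/(-8 + √(1² + (-3)²)) + 34) = (-8 - 4*16)*√(7/(-8 + √(1 + 9)) + 34) = (-8 - 64)*√(7/(-8 + √10) + 34) = -72*√(34 + 7/(-8 + √10))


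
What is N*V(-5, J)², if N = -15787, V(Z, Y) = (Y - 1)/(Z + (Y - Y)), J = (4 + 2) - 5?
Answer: 0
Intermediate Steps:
J = 1 (J = 6 - 5 = 1)
V(Z, Y) = (-1 + Y)/Z (V(Z, Y) = (-1 + Y)/(Z + 0) = (-1 + Y)/Z)
N*V(-5, J)² = -15787*(-1 + 1)²/25 = -15787*(-⅕*0)² = -15787*0² = -15787*0 = 0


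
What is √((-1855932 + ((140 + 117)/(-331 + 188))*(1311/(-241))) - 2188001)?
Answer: 2*I*√1200740254232519/34463 ≈ 2011.0*I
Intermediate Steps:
√((-1855932 + ((140 + 117)/(-331 + 188))*(1311/(-241))) - 2188001) = √((-1855932 + (257/(-143))*(1311*(-1/241))) - 2188001) = √((-1855932 + (257*(-1/143))*(-1311/241)) - 2188001) = √((-1855932 - 257/143*(-1311/241)) - 2188001) = √((-1855932 + 336927/34463) - 2188001) = √(-63960647589/34463 - 2188001) = √(-139365726052/34463) = 2*I*√1200740254232519/34463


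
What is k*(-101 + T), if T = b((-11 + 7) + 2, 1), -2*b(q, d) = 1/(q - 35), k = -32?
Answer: 119568/37 ≈ 3231.6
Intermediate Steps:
b(q, d) = -1/(2*(-35 + q)) (b(q, d) = -1/(2*(q - 35)) = -1/(2*(-35 + q)))
T = 1/74 (T = -1/(-70 + 2*((-11 + 7) + 2)) = -1/(-70 + 2*(-4 + 2)) = -1/(-70 + 2*(-2)) = -1/(-70 - 4) = -1/(-74) = -1*(-1/74) = 1/74 ≈ 0.013514)
k*(-101 + T) = -32*(-101 + 1/74) = -32*(-7473/74) = 119568/37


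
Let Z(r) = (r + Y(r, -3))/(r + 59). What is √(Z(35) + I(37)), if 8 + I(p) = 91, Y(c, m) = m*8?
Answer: √734422/94 ≈ 9.1169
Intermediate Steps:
Y(c, m) = 8*m
Z(r) = (-24 + r)/(59 + r) (Z(r) = (r + 8*(-3))/(r + 59) = (r - 24)/(59 + r) = (-24 + r)/(59 + r))
I(p) = 83 (I(p) = -8 + 91 = 83)
√(Z(35) + I(37)) = √((-24 + 35)/(59 + 35) + 83) = √(11/94 + 83) = √(7813/94) = √734422/94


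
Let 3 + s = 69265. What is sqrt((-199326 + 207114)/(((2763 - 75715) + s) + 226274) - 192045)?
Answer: I*sqrt(594662877808458)/55646 ≈ 438.23*I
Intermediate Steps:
s = 69262 (s = -3 + 69265 = 69262)
sqrt((-199326 + 207114)/(((2763 - 75715) + s) + 226274) - 192045) = sqrt((-199326 + 207114)/(((2763 - 75715) + 69262) + 226274) - 192045) = sqrt(7788/((-72952 + 69262) + 226274) - 192045) = sqrt(7788/(-3690 + 226274) - 192045) = sqrt(7788/222584 - 192045) = sqrt(7788*(1/222584) - 192045) = sqrt(1947/55646 - 192045) = sqrt(-10686534123/55646) = I*sqrt(594662877808458)/55646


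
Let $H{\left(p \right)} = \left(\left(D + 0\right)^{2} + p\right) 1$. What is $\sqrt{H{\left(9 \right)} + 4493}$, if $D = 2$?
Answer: $\sqrt{4506} \approx 67.127$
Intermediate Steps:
$H{\left(p \right)} = 4 + p$ ($H{\left(p \right)} = \left(\left(2 + 0\right)^{2} + p\right) 1 = \left(2^{2} + p\right) 1 = \left(4 + p\right) 1 = 4 + p$)
$\sqrt{H{\left(9 \right)} + 4493} = \sqrt{\left(4 + 9\right) + 4493} = \sqrt{13 + 4493} = \sqrt{4506}$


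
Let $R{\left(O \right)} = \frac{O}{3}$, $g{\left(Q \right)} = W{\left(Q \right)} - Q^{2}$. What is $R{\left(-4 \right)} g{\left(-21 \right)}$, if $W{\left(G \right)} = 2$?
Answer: $\frac{1756}{3} \approx 585.33$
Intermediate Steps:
$g{\left(Q \right)} = 2 - Q^{2}$
$R{\left(O \right)} = \frac{O}{3}$ ($R{\left(O \right)} = O \frac{1}{3} = \frac{O}{3}$)
$R{\left(-4 \right)} g{\left(-21 \right)} = \frac{1}{3} \left(-4\right) \left(2 - \left(-21\right)^{2}\right) = - \frac{4 \left(2 - 441\right)}{3} = \left(- \frac{4}{3}\right) \left(-439\right) = \frac{1756}{3}$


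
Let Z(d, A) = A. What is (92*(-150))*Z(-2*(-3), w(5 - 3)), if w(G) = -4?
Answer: 55200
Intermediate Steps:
(92*(-150))*Z(-2*(-3), w(5 - 3)) = (92*(-150))*(-4) = -13800*(-4) = 55200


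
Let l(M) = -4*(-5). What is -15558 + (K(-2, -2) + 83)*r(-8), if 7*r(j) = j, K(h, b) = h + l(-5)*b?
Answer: -109234/7 ≈ -15605.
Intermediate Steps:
l(M) = 20
K(h, b) = h + 20*b
r(j) = j/7
-15558 + (K(-2, -2) + 83)*r(-8) = -15558 + ((-2 + 20*(-2)) + 83)*((⅐)*(-8)) = -15558 + ((-2 - 40) + 83)*(-8/7) = -15558 + (-42 + 83)*(-8/7) = -15558 + 41*(-8/7) = -15558 - 328/7 = -109234/7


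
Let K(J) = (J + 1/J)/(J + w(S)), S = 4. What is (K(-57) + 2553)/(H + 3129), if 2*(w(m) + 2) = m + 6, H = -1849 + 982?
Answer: 1965346/1740609 ≈ 1.1291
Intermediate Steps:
H = -867
w(m) = 1 + m/2 (w(m) = -2 + (m + 6)/2 = -2 + (6 + m)/2 = -2 + (3 + m/2) = 1 + m/2)
K(J) = (J + 1/J)/(3 + J) (K(J) = (J + 1/J)/(J + (1 + (1/2)*4)) = (J + 1/J)/(J + (1 + 2)) = (J + 1/J)/(J + 3) = (J + 1/J)/(3 + J))
(K(-57) + 2553)/(H + 3129) = ((1 + (-57)**2)/((-57)*(3 - 57)) + 2553)/(-867 + 3129) = (-1/57*(1 + 3249)/(-54) + 2553)/2262 = (-1/57*(-1/54)*3250 + 2553)*(1/2262) = (1625/1539 + 2553)*(1/2262) = (3930692/1539)*(1/2262) = 1965346/1740609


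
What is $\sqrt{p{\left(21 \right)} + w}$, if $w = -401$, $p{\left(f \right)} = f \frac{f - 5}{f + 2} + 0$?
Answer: $\frac{i \sqrt{204401}}{23} \approx 19.657 i$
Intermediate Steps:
$p{\left(f \right)} = \frac{f \left(-5 + f\right)}{2 + f}$ ($p{\left(f \right)} = f \frac{-5 + f}{2 + f} + 0 = \frac{f \left(-5 + f\right)}{2 + f} + 0 = \frac{f \left(-5 + f\right)}{2 + f}$)
$\sqrt{p{\left(21 \right)} + w} = \sqrt{\frac{21 \left(-5 + 21\right)}{2 + 21} - 401} = \sqrt{21 \cdot \frac{1}{23} \cdot 16 - 401} = \sqrt{\frac{336}{23} - 401} = \sqrt{- \frac{8887}{23}} = \frac{i \sqrt{204401}}{23}$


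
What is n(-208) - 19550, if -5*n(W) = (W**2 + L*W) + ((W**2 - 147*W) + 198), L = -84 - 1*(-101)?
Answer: -211516/5 ≈ -42303.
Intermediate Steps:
L = 17 (L = -84 + 101 = 17)
n(W) = -198/5 + 26*W - 2*W**2/5 (n(W) = -((W**2 + 17*W) + ((W**2 - 147*W) + 198))/5 = -((W**2 + 17*W) + (198 + W**2 - 147*W))/5 = -(198 - 130*W + 2*W**2)/5 = -198/5 + 26*W - 2*W**2/5)
n(-208) - 19550 = (-198/5 + 26*(-208) - 2/5*(-208)**2) - 19550 = (-198/5 - 5408 - 2/5*43264) - 19550 = (-198/5 - 5408 - 86528/5) - 19550 = -113766/5 - 19550 = -211516/5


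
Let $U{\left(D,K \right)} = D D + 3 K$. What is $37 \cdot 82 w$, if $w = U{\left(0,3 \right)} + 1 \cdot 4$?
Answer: $39442$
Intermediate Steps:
$U{\left(D,K \right)} = D^{2} + 3 K$
$w = 13$ ($w = \left(0^{2} + 3 \cdot 3\right) + 1 \cdot 4 = \left(0 + 9\right) + 4 = 9 + 4 = 13$)
$37 \cdot 82 w = 37 \cdot 82 \cdot 13 = 37 \cdot 1066 = 39442$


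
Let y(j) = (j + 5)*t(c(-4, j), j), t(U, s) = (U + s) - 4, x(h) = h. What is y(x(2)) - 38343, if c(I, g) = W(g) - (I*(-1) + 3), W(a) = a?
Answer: -38392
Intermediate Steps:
c(I, g) = -3 + I + g (c(I, g) = g - (I*(-1) + 3) = g - (-I + 3) = g - (3 - I) = g + (-3 + I) = -3 + I + g)
t(U, s) = -4 + U + s
y(j) = (-11 + 2*j)*(5 + j) (y(j) = (j + 5)*(-4 + (-3 - 4 + j) + j) = (5 + j)*(-4 + (-7 + j) + j) = (5 + j)*(-11 + 2*j) = (-11 + 2*j)*(5 + j))
y(x(2)) - 38343 = (-11 + 2*2)*(5 + 2) - 38343 = (-11 + 4)*7 - 38343 = -7*7 - 38343 = -49 - 38343 = -38392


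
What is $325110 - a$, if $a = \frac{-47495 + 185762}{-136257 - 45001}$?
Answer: $\frac{58928926647}{181258} \approx 3.2511 \cdot 10^{5}$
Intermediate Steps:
$a = - \frac{138267}{181258}$ ($a = \frac{138267}{-181258} = 138267 \left(- \frac{1}{181258}\right) = - \frac{138267}{181258} \approx -0.76282$)
$325110 - a = 325110 - - \frac{138267}{181258} = 325110 + \frac{138267}{181258} = \frac{58928926647}{181258}$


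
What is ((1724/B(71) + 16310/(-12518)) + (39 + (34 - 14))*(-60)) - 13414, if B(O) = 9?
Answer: -944318653/56331 ≈ -16764.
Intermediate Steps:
((1724/B(71) + 16310/(-12518)) + (39 + (34 - 14))*(-60)) - 13414 = ((1724/9 + 16310/(-12518)) + (39 + (34 - 14))*(-60)) - 13414 = ((1724*(1/9) + 16310*(-1/12518)) + (39 + 20)*(-60)) - 13414 = ((1724/9 - 8155/6259) + 59*(-60)) - 13414 = (10717121/56331 - 3540) - 13414 = -188694619/56331 - 13414 = -944318653/56331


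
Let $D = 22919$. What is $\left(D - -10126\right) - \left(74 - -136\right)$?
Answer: $32835$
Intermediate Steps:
$\left(D - -10126\right) - \left(74 - -136\right) = \left(22919 - -10126\right) - \left(74 - -136\right) = \left(22919 + 10126\right) - \left(74 + 136\right) = 33045 - 210 = 32835$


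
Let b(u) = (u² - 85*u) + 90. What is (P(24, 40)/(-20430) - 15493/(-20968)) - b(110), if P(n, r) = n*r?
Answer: -40543070963/14279208 ≈ -2839.3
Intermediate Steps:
b(u) = 90 + u² - 85*u
(P(24, 40)/(-20430) - 15493/(-20968)) - b(110) = ((24*40)/(-20430) - 15493/(-20968)) - (90 + 110² - 85*110) = (960*(-1/20430) - 15493*(-1/20968)) - (90 + 12100 - 9350) = (-32/681 + 15493/20968) - 1*2840 = 9879757/14279208 - 2840 = -40543070963/14279208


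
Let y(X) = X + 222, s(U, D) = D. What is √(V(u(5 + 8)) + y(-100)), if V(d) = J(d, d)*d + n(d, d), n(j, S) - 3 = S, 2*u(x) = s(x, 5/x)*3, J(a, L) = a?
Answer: √85115/26 ≈ 11.221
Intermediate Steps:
u(x) = 15/(2*x) (u(x) = ((5/x)*3)/2 = (15/x)/2 = 15/(2*x))
y(X) = 222 + X
n(j, S) = 3 + S
V(d) = 3 + d + d² (V(d) = d*d + (3 + d) = d² + (3 + d) = 3 + d + d²)
√(V(u(5 + 8)) + y(-100)) = √((3 + 15/(2*(5 + 8)) + (15/(2*(5 + 8)))²) + (222 - 100)) = √((3 + (15/2)/13 + ((15/2)/13)²) + 122) = √((3 + (15/2)*(1/13) + ((15/2)*(1/13))²) + 122) = √((3 + 15/26 + (15/26)²) + 122) = √((3 + 15/26 + 225/676) + 122) = √(2643/676 + 122) = √(85115/676) = √85115/26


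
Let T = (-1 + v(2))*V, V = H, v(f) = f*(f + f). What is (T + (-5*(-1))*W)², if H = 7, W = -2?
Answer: 1521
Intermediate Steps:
v(f) = 2*f² (v(f) = f*(2*f) = 2*f²)
V = 7
T = 49 (T = (-1 + 2*2²)*7 = (-1 + 2*4)*7 = (-1 + 8)*7 = 7*7 = 49)
(T + (-5*(-1))*W)² = (49 - 5*(-1)*(-2))² = (49 + 5*(-2))² = (49 - 10)² = 39² = 1521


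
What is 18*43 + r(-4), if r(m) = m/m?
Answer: 775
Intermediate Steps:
r(m) = 1
18*43 + r(-4) = 18*43 + 1 = 774 + 1 = 775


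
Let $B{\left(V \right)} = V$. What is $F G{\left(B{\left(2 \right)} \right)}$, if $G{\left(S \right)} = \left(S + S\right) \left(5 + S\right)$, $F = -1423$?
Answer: $-39844$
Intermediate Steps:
$G{\left(S \right)} = 2 S \left(5 + S\right)$
$F G{\left(B{\left(2 \right)} \right)} = - 1423 \cdot 2 \cdot 2 \left(5 + 2\right) = - 1423 \cdot 2 \cdot 2 \cdot 7 = \left(-1423\right) 28 = -39844$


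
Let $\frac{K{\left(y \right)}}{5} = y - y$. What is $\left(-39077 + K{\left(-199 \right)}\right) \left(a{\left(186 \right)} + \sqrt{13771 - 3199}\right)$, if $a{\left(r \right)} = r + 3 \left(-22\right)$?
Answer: $-4689240 - 78154 \sqrt{2643} \approx -8.7072 \cdot 10^{6}$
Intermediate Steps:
$a{\left(r \right)} = -66 + r$ ($a{\left(r \right)} = r - 66 = -66 + r$)
$K{\left(y \right)} = 0$ ($K{\left(y \right)} = 5 \left(y - y\right) = 5 \cdot 0 = 0$)
$\left(-39077 + K{\left(-199 \right)}\right) \left(a{\left(186 \right)} + \sqrt{13771 - 3199}\right) = \left(-39077 + 0\right) \left(\left(-66 + 186\right) + \sqrt{13771 - 3199}\right) = - 39077 \left(120 + \sqrt{10572}\right) = - 39077 \left(120 + 2 \sqrt{2643}\right) = -4689240 - 78154 \sqrt{2643}$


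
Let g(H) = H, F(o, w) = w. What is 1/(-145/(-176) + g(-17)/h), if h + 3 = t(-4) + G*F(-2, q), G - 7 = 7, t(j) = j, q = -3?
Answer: 8624/10097 ≈ 0.85412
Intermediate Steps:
G = 14 (G = 7 + 7 = 14)
h = -49 (h = -3 + (-4 + 14*(-3)) = -3 + (-4 - 42) = -3 - 46 = -49)
1/(-145/(-176) + g(-17)/h) = 1/(-145/(-176) - 17/(-49)) = 1/(-145*(-1/176) - 17*(-1/49)) = 1/(145/176 + 17/49) = 1/(10097/8624) = 8624/10097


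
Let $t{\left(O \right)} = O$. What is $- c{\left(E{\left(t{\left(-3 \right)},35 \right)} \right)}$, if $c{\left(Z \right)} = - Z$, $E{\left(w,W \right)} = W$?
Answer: $35$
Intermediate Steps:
$- c{\left(E{\left(t{\left(-3 \right)},35 \right)} \right)} = - \left(-1\right) 35 = \left(-1\right) \left(-35\right) = 35$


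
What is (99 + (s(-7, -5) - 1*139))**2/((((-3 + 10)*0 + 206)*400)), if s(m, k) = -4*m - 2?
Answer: 49/20600 ≈ 0.0023786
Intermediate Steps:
s(m, k) = -2 - 4*m
(99 + (s(-7, -5) - 1*139))**2/((((-3 + 10)*0 + 206)*400)) = (99 + ((-2 - 4*(-7)) - 1*139))**2/((((-3 + 10)*0 + 206)*400)) = (99 + ((-2 + 28) - 139))**2/(((7*0 + 206)*400)) = (99 + (26 - 139))**2/(((0 + 206)*400)) = (99 - 113)**2/((206*400)) = (-14)**2/82400 = 196*(1/82400) = 49/20600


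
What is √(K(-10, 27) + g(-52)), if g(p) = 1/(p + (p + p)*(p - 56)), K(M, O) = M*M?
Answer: √3124812795/5590 ≈ 10.000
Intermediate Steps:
K(M, O) = M²
g(p) = 1/(p + 2*p*(-56 + p)) (g(p) = 1/(p + (2*p)*(-56 + p)) = 1/(p + 2*p*(-56 + p)))
√(K(-10, 27) + g(-52)) = √((-10)² + 1/((-52)*(-111 + 2*(-52)))) = √(100 - 1/(52*(-111 - 104))) = √(100 - 1/52/(-215)) = √(100 - 1/52*(-1/215)) = √(100 + 1/11180) = √(1118001/11180) = √3124812795/5590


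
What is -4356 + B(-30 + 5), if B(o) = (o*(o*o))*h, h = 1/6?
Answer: -41761/6 ≈ -6960.2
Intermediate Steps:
h = ⅙ (h = 1*(⅙) = ⅙ ≈ 0.16667)
B(o) = o³/6 (B(o) = (o*(o*o))*(⅙) = (o*o²)*(⅙) = o³*(⅙) = o³/6)
-4356 + B(-30 + 5) = -4356 + (-30 + 5)³/6 = -4356 + (⅙)*(-25)³ = -4356 + (⅙)*(-15625) = -4356 - 15625/6 = -41761/6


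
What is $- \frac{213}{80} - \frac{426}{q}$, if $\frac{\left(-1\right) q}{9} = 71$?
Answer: $- \frac{479}{240} \approx -1.9958$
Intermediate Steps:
$q = -639$ ($q = \left(-9\right) 71 = -639$)
$- \frac{213}{80} - \frac{426}{q} = - \frac{213}{80} - \frac{426}{-639} = \left(-213\right) \frac{1}{80} - - \frac{2}{3} = - \frac{213}{80} + \frac{2}{3} = - \frac{479}{240}$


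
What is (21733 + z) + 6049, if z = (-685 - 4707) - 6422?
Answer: 15968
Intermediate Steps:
z = -11814 (z = -5392 - 6422 = -11814)
(21733 + z) + 6049 = (21733 - 11814) + 6049 = 9919 + 6049 = 15968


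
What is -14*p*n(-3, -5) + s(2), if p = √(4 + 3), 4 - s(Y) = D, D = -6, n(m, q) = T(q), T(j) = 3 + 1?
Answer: 10 - 56*√7 ≈ -138.16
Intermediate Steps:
T(j) = 4
n(m, q) = 4
s(Y) = 10 (s(Y) = 4 - 1*(-6) = 4 + 6 = 10)
p = √7 ≈ 2.6458
-14*p*n(-3, -5) + s(2) = -14*√7*4 + 10 = -56*√7 + 10 = 10 - 56*√7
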